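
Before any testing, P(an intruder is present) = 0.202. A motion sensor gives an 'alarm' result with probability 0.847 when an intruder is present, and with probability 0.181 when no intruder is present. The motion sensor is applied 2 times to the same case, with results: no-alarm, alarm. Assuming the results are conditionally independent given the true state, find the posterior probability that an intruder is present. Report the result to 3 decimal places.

With H the event that an intruder is present, the joint likelihood of the observed sequence is P(data|H) = 0.153·0.847 = 0.12959 and P(data|¬H) = 0.819·0.181 = 0.14824.
Bayes: P(H|data) = 0.202·0.12959 / (0.202·0.12959 + 0.798·0.14824) = 0.026177/0.14447 = 0.1812.

Posterior P(H) ≈ 0.181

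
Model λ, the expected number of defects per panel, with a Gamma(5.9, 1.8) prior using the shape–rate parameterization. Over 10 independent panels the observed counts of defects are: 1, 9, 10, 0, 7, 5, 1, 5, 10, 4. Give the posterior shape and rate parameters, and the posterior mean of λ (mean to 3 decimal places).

Total count ∑xᵢ = 52 over n = 10 panels.
Gamma is conjugate to the Poisson likelihood: posterior is Gamma(shape = 5.9+52 = 57.9, rate = 1.8+10 = 11.8).
Posterior mean = shape/rate = 57.9/11.8 = 4.907.

Posterior: Gamma(shape=57.9, rate=11.8); mean ≈ 4.907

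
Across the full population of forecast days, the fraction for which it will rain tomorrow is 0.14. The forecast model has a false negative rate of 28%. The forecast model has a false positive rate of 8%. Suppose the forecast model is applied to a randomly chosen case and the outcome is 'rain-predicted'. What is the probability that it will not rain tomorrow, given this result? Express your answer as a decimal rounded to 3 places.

P(¬H | E) ≈ 0.406

Write H for 'it will rain tomorrow'. Prior odds H:¬H = 0.14/0.86 = 0.16279. For the 'rain-predicted' outcome, the likelihood ratio is 0.72/0.08 = 9.0000.
Posterior odds = 0.16279 × 9.0000 = 1.4651, so P(H|E) = 1.4651/(1+1.4651) = 0.594. Then P(¬H|E) = 1 − 0.594 = 0.406.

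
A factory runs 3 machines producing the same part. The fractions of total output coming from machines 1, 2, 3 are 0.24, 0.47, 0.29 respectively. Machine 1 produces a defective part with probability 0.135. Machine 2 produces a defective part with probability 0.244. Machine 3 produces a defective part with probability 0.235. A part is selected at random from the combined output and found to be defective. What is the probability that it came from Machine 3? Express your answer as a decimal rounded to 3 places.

Posterior probability ≈ 0.317

Tabulate prior·likelihood by source: [1] prior 0.24, lik 0.135, product 0.03240; [2] prior 0.47, lik 0.244, product 0.1147; [3] prior 0.29, lik 0.235, product 0.06815.
Normalizing constant = 0.21523; the posterior for Machine 3 is its product over the sum, 0.06815/0.21523 = 0.317.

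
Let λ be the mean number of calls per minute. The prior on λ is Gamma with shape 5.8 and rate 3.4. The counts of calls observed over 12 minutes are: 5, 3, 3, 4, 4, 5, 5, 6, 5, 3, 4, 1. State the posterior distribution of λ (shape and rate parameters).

The Poisson likelihood adds the total count to the shape and the number of exposure periods to the rate. Here ∑xᵢ = 48 and n = 12, so shape 5.8→53.8 and rate 3.4→15.4.

Posterior: Gamma(shape=53.8, rate=15.4)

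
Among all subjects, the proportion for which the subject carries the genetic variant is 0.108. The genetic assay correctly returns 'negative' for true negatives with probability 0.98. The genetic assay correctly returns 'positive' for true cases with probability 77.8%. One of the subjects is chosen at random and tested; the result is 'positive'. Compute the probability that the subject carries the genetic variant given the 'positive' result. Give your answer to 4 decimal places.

Let H be the event that the subject carries the genetic variant. P(H) = 0.108, so P(¬H) = 0.892. With E the 'positive' result, P(E|H) = 0.778 and P(E|¬H) = 0.02.
P(E) = 0.778·0.108 + 0.02·0.892 = 0.084024 + 0.017840 = 0.10186.
By Bayes' theorem, P(H|E) = 0.084024 / 0.10186 = 0.8249.

P(H | E) ≈ 0.8249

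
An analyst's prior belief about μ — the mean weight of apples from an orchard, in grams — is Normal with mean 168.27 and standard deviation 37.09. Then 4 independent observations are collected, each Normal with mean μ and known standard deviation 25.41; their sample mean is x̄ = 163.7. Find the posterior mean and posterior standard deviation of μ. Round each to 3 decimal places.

Posterior mean ≈ 164.180; posterior SD ≈ 12.019

With known σ, the Normal prior is conjugate. Weight on the data is w = (n/σ²)/(n/σ² + 1/τ₀²) = 0.00619513/(0.00619513+0.00072692) = 0.89498.
Posterior mean = w·x̄ + (1−w)·μ₀ = 0.89498·163.7 + 0.10502·168.27 = 164.180. Posterior variance = 1/(0.00619513+0.00072692) = 144.466, so SD = 12.019.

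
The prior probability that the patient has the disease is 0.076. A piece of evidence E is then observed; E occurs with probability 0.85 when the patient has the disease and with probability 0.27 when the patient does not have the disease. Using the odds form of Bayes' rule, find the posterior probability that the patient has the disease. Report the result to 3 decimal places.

Prior odds = 0.076/(1−0.076) = 0.082251.
Likelihood ratio for E = 0.85/0.27 = 3.1481.
Posterior odds = prior odds × LR = 0.25894.
Posterior probability = odds/(1+odds) = 0.25894/1.2589 = 0.206.

Posterior probability ≈ 0.206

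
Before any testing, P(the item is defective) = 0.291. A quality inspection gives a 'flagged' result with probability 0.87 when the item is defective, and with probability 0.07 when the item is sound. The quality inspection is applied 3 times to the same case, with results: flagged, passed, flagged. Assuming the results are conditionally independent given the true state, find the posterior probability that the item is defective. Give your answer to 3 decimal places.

Posterior P(H) ≈ 0.899

With H the event that the item is defective, the joint likelihood of the observed sequence is P(data|H) = 0.87·0.13·0.87 = 0.098397 and P(data|¬H) = 0.07·0.93·0.07 = 0.0045570.
Bayes: P(H|data) = 0.291·0.098397 / (0.291·0.098397 + 0.709·0.0045570) = 0.028634/0.031864 = 0.8986.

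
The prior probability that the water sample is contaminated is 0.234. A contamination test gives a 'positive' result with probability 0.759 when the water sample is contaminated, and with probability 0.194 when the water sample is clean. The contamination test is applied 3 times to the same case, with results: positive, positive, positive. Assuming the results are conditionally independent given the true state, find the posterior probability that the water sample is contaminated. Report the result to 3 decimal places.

With H the event that the water sample is contaminated, the joint likelihood of the observed sequence is P(data|H) = 0.759·0.759·0.759 = 0.43725 and P(data|¬H) = 0.194·0.194·0.194 = 0.0073014.
Bayes: P(H|data) = 0.234·0.43725 / (0.234·0.43725 + 0.766·0.0073014) = 0.10232/0.10791 = 0.9482.

Posterior P(H) ≈ 0.948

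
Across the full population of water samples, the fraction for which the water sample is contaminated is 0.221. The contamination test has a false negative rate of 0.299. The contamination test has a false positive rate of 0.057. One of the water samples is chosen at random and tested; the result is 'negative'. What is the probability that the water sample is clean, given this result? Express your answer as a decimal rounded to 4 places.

Let H be the event that the water sample is contaminated. P(H) = 0.221, so P(¬H) = 0.779. With E the 'negative' result, P(E|H) = 0.299 and P(E|¬H) = 0.943.
P(E) = 0.299·0.221 + 0.943·0.779 = 0.066079 + 0.73460 = 0.80068.
By Bayes' theorem, P(H|E) = 0.066079 / 0.80068 = 0.0825. Hence P(¬H|E) = 1 − 0.0825 = 0.9175.

P(¬H | E) ≈ 0.9175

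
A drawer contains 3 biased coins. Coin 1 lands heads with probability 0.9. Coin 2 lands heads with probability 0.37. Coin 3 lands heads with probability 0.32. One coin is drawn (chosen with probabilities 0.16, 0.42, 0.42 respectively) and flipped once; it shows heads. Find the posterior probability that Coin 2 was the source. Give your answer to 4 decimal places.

Tabulate prior·likelihood by source: [1] prior 0.16, lik 0.9, product 0.1440; [2] prior 0.42, lik 0.37, product 0.1554; [3] prior 0.42, lik 0.32, product 0.1344.
Normalizing constant = 0.43380; the posterior for Coin 2 is its product over the sum, 0.1554/0.43380 = 0.3582.

Posterior probability ≈ 0.3582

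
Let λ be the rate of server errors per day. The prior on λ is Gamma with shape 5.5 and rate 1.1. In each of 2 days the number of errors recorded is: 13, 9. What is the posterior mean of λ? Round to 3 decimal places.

Posterior mean ≈ 8.871

The Poisson likelihood adds the total count to the shape and the number of exposure periods to the rate. Here ∑xᵢ = 22 and n = 2, so shape 5.5→27.5 and rate 1.1→3.1.
E[λ | data] = 27.5/3.1 = 8.871.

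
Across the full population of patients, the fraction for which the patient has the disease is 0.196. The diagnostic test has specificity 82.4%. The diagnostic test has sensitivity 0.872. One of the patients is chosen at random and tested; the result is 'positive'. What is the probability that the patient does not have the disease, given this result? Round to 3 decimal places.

Write H for 'the patient has the disease'. Prior odds H:¬H = 0.196/0.804 = 0.24378. For the 'positive' outcome, the likelihood ratio is 0.872/0.176 = 4.9545.
Posterior odds = 0.24378 × 4.9545 = 1.2078, so P(H|E) = 1.2078/(1+1.2078) = 0.547. Then P(¬H|E) = 1 − 0.547 = 0.453.

P(¬H | E) ≈ 0.453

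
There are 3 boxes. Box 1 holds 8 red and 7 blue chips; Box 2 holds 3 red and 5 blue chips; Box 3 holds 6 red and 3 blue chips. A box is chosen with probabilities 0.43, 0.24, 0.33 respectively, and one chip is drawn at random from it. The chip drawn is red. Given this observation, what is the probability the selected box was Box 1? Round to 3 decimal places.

Posterior probability ≈ 0.425

P(red|Box 1) = 0.5333; P(red|Box 2) = 0.375; P(red|Box 3) = 0.6667.
Prior × likelihood for each source: 0.43·0.5333=0.2293, 0.24·0.375=0.09000, 0.33·0.6667=0.2200. Summing gives P(red) = 0.53933.
P(Box 1 | red) = 0.2293 / 0.53933 = 0.425.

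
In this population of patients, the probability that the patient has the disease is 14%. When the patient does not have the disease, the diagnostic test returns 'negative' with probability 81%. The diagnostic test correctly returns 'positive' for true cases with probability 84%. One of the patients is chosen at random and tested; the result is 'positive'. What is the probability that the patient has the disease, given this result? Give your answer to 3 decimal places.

Let H be the event that the patient has the disease. P(H) = 0.14, so P(¬H) = 0.86. With E the 'positive' result, P(E|H) = 0.84 and P(E|¬H) = 0.19.
P(E) = 0.84·0.14 + 0.19·0.86 = 0.11760 + 0.16340 = 0.28100.
By Bayes' theorem, P(H|E) = 0.11760 / 0.28100 = 0.419.

P(H | E) ≈ 0.419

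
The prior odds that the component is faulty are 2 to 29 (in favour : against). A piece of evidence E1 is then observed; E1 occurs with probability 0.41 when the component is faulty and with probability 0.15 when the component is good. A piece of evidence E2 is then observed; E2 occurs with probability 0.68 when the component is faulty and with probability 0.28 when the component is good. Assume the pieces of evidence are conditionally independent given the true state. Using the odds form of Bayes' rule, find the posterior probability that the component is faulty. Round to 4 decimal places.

Prior odds = 2/29 = 0.068966.
Likelihood ratio for E1 = 0.41/0.15 = 2.7333.
Likelihood ratio for E2 = 0.68/0.28 = 2.4286.
Posterior odds = prior odds × LR₁ × LR₂ = 0.45780.
Posterior probability = odds/(1+odds) = 0.45780/1.4578 = 0.3140.

Posterior probability ≈ 0.3140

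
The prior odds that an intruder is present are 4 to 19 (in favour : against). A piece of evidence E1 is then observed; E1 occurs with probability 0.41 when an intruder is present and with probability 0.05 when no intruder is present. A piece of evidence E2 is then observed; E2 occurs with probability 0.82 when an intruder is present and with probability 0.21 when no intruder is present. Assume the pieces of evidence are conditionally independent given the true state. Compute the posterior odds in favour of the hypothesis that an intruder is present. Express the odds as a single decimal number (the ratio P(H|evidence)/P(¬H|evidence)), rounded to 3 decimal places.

Posterior odds ≈ 6.741

Prior odds = 4/19 = 0.21053. In log-odds, ln(0.21053) = -1.5581.
Add log likelihood ratios: ln(8.2000) + ln(3.9048) = 3.4663.
Posterior log-odds = 1.9082, so posterior odds = exp(1.9082) = 6.7409.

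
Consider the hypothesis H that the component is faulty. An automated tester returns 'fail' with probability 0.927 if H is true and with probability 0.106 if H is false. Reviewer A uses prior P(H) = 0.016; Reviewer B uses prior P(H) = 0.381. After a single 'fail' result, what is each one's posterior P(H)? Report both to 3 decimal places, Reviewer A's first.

The likelihood ratio for a 'fail' result is 0.927/0.106 = 8.7453.
Reviewer A: prior odds 0.016/0.984 = 0.016260; posterior odds 0.14220; posterior probability 0.124.
Reviewer B: prior odds 0.381/0.619 = 0.61551; posterior odds 5.3828; posterior probability 0.843.

Reviewer A: 0.124; Reviewer B: 0.843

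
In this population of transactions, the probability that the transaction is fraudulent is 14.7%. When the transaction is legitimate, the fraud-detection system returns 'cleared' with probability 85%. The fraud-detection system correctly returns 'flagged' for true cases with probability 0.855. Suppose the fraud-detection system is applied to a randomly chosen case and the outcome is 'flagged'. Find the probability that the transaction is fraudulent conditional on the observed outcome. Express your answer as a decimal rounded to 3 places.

P(H | E) ≈ 0.496

Write H for 'the transaction is fraudulent'. Prior odds H:¬H = 0.147/0.853 = 0.17233. For the 'flagged' outcome, the likelihood ratio is 0.855/0.15 = 5.7000.
Posterior odds = 0.17233 × 5.7000 = 0.98230, so P(H|E) = 0.98230/(1+0.98230) = 0.496.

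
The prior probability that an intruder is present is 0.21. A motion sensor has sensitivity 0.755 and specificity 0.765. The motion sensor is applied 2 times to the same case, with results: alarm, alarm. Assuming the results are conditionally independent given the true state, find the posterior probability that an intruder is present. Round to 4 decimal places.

With H the event that an intruder is present, the joint likelihood of the observed sequence is P(data|H) = 0.755·0.755 = 0.57003 and P(data|¬H) = 0.235·0.235 = 0.055225.
Bayes: P(H|data) = 0.21·0.57003 / (0.21·0.57003 + 0.79·0.055225) = 0.11971/0.16333 = 0.7329.

Posterior P(H) ≈ 0.7329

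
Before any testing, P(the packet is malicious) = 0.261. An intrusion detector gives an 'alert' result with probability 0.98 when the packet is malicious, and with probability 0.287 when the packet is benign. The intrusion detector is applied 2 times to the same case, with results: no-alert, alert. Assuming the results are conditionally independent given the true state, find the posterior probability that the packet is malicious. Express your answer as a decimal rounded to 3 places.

Posterior P(H) ≈ 0.033

Let H be the event that the packet is malicious; start with P(H) = 0.261. P('alert'|H) = 0.98, P('alert'|¬H) = 0.287.
Update on result 1 ('no-alert'): P(H) ← 0.02·0.2610 / (0.02·0.2610 + 0.713·0.7390) = 0.0052200/0.53213 = 0.0098.
Update on result 2 ('alert'): P(H) ← 0.98·0.0098 / (0.98·0.0098 + 0.287·0.9902) = 0.0096135/0.29380 = 0.0327.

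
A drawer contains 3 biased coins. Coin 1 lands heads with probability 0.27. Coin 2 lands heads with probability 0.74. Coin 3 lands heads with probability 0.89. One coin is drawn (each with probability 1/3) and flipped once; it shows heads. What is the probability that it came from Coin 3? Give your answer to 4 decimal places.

Tabulate prior·likelihood by source: [1] prior 0.333333, lik 0.27, product 0.09000; [2] prior 0.333333, lik 0.74, product 0.2467; [3] prior 0.333333, lik 0.89, product 0.2967.
Normalizing constant = 0.63333; the posterior for Coin 3 is its product over the sum, 0.2967/0.63333 = 0.4684.

Posterior probability ≈ 0.4684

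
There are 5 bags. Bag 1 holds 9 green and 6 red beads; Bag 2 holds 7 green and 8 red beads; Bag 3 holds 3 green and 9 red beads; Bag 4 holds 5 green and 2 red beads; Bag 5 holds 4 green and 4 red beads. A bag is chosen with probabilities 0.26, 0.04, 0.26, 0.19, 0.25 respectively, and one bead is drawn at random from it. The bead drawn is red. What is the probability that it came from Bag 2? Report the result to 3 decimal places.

Posterior probability ≈ 0.043

Tabulate prior·likelihood by source: [1] prior 0.26, lik 0.4, product 0.1040; [2] prior 0.04, lik 0.5333, product 0.02133; [3] prior 0.26, lik 0.75, product 0.1950; [4] prior 0.19, lik 0.2857, product 0.05429; [5] prior 0.25, lik 0.5, product 0.1250.
Normalizing constant = 0.49962; the posterior for Bag 2 is its product over the sum, 0.02133/0.49962 = 0.043.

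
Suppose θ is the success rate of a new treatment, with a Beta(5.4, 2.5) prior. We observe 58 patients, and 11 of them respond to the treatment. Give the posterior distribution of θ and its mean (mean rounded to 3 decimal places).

Posterior: Beta(16.4, 49.5); mean ≈ 0.249

The binomial likelihood is conjugate to the Beta prior: with 11 successes and 47 failures, the posterior is Beta(5.4+11, 2.5+47) = Beta(16.4, 49.5).
E[θ | data] = 16.4/(16.4+49.5) = 0.249.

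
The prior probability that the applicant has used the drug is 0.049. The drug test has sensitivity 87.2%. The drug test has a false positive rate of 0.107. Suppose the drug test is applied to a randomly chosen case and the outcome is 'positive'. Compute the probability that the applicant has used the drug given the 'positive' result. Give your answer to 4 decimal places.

P(H | E) ≈ 0.2957

Let H be the event that the applicant has used the drug. P(H) = 0.049, so P(¬H) = 0.951. With E the 'positive' result, P(E|H) = 0.872 and P(E|¬H) = 0.107.
P(E) = 0.872·0.049 + 0.107·0.951 = 0.042728 + 0.10176 = 0.14449.
By Bayes' theorem, P(H|E) = 0.042728 / 0.14449 = 0.2957.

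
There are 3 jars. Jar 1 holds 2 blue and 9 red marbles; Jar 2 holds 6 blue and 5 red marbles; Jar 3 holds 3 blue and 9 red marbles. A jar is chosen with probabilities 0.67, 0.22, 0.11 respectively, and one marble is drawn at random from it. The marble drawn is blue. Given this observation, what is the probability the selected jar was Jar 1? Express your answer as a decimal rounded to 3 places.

Posterior probability ≈ 0.452

Tabulate prior·likelihood by source: [1] prior 0.67, lik 0.1818, product 0.1218; [2] prior 0.22, lik 0.5455, product 0.1200; [3] prior 0.11, lik 0.25, product 0.02750.
Normalizing constant = 0.26932; the posterior for Jar 1 is its product over the sum, 0.1218/0.26932 = 0.452.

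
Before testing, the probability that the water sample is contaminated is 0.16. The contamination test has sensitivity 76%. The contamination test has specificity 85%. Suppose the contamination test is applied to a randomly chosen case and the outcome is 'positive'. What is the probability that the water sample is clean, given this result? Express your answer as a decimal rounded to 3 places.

P(¬H | E) ≈ 0.509

Let H be the event that the water sample is contaminated. P(H) = 0.16, so P(¬H) = 0.84. With E the 'positive' result, P(E|H) = 0.76 and P(E|¬H) = 0.15.
P(E) = 0.76·0.16 + 0.15·0.84 = 0.12160 + 0.12600 = 0.24760.
By Bayes' theorem, P(H|E) = 0.12160 / 0.24760 = 0.491. Hence P(¬H|E) = 1 − 0.491 = 0.509.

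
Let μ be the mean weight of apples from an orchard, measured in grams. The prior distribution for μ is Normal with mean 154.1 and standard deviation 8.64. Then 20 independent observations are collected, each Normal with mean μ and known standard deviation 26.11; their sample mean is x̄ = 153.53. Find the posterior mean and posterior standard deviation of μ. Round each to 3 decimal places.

Posterior mean ≈ 153.709; posterior SD ≈ 4.837

Prior precision 1/τ₀² = 1/8.64² = 0.0133959; data precision n/σ² = 20/26.11² = 0.0293370.
Posterior precision = 0.0133959 + 0.0293370 = 0.0427330, giving posterior SD = 1/√0.0427330 = 4.837.
Posterior mean = (0.0133959·154.1 + 0.0293370·153.53) / 0.0427330 = 153.709.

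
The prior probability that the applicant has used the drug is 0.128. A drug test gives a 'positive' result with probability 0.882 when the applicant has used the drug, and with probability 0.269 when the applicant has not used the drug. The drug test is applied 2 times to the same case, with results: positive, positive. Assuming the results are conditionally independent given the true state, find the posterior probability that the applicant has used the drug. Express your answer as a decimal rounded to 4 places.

Let H be the event that the applicant has used the drug; start with P(H) = 0.128. P('positive'|H) = 0.882, P('positive'|¬H) = 0.269.
Update on result 1 ('positive'): P(H) ← 0.882·0.1280 / (0.882·0.1280 + 0.269·0.8720) = 0.11290/0.34746 = 0.3249.
Update on result 2 ('positive'): P(H) ← 0.882·0.3249 / (0.882·0.3249 + 0.269·0.6751) = 0.28657/0.46817 = 0.6121.

Posterior P(H) ≈ 0.6121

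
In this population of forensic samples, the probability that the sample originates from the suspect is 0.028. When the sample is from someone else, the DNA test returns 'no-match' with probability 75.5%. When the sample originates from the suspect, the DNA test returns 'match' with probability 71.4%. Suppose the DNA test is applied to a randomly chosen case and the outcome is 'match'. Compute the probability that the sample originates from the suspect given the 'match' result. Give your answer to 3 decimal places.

P(H | E) ≈ 0.077

Write H for 'the sample originates from the suspect'. Prior odds H:¬H = 0.028/0.972 = 0.028807. For the 'match' outcome, the likelihood ratio is 0.714/0.245 = 2.9143.
Posterior odds = 0.028807 × 2.9143 = 0.083951, so P(H|E) = 0.083951/(1+0.083951) = 0.077.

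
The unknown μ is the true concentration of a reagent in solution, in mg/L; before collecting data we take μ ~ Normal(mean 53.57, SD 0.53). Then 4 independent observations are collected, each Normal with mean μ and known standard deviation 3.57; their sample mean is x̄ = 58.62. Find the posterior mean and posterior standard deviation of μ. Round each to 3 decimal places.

Prior precision 1/τ₀² = 1/0.53² = 3.55999; data precision n/σ² = 4/3.57² = 0.313851.
Posterior precision = 3.55999 + 0.313851 = 3.87384, giving posterior SD = 1/√3.87384 = 0.508.
Posterior mean = (3.55999·53.57 + 0.313851·58.62) / 3.87384 = 53.979.

Posterior mean ≈ 53.979; posterior SD ≈ 0.508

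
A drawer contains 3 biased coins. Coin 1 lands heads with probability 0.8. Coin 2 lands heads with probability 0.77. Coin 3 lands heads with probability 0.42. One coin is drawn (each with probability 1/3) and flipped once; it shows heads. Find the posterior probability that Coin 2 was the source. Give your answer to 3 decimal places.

Posterior probability ≈ 0.387

P(heads|C1) = 0.8; P(heads|C2) = 0.77; P(heads|C3) = 0.42.
Prior × likelihood for each source: 0.333333·0.8=0.2667, 0.333333·0.77=0.2567, 0.333333·0.42=0.1400. Summing gives P(heads) = 0.66333.
P(Coin 2 | heads) = 0.2567 / 0.66333 = 0.387.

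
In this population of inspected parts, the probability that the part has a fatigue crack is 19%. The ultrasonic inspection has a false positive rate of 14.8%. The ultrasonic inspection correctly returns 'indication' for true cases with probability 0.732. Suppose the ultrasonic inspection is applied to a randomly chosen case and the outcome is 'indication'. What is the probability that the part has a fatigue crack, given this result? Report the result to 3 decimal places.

Write H for 'the part has a fatigue crack'. Prior odds H:¬H = 0.19/0.81 = 0.23457. For the 'indication' outcome, the likelihood ratio is 0.732/0.148 = 4.9459.
Posterior odds = 0.23457 × 4.9459 = 1.1602, so P(H|E) = 1.1602/(1+1.1602) = 0.537.

P(H | E) ≈ 0.537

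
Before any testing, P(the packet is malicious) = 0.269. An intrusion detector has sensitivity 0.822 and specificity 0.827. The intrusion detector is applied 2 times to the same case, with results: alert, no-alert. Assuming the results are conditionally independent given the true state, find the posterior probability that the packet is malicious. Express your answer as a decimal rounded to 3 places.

Posterior P(H) ≈ 0.273

With H the event that the packet is malicious, the joint likelihood of the observed sequence is P(data|H) = 0.822·0.178 = 0.14632 and P(data|¬H) = 0.173·0.827 = 0.14307.
Bayes: P(H|data) = 0.269·0.14632 / (0.269·0.14632 + 0.731·0.14307) = 0.039359/0.14394 = 0.2734.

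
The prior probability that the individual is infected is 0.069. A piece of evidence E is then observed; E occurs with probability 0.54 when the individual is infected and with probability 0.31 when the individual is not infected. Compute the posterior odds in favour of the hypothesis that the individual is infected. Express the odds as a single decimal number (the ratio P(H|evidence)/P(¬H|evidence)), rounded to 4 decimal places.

Prior odds = 0.069/(1−0.069) = 0.074114. In log-odds, ln(0.074114) = -2.6022.
Add log likelihood ratio: ln(1.7419) = 0.55500.
Posterior log-odds = -2.0472, so posterior odds = exp(-2.0472) = 0.12910.

Posterior odds ≈ 0.1291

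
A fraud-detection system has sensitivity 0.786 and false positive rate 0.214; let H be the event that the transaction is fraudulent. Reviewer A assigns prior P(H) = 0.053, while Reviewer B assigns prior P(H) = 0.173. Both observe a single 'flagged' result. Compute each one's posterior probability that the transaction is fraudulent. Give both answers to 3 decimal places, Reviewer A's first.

The likelihood ratio for a 'flagged' result is 0.786/0.214 = 3.6729.
Reviewer A: prior odds 0.053/0.947 = 0.055966; posterior odds 0.20556; posterior probability 0.171.
Reviewer B: prior odds 0.173/0.827 = 0.20919; posterior odds 0.76833; posterior probability 0.434.

Reviewer A: 0.171; Reviewer B: 0.434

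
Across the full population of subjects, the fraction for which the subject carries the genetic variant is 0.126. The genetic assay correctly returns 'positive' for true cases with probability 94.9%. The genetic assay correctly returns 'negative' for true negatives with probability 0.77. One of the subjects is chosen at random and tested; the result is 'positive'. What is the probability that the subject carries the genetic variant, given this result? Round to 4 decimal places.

Let H be the event that the subject carries the genetic variant. P(H) = 0.126, so P(¬H) = 0.874. With E the 'positive' result, P(E|H) = 0.949 and P(E|¬H) = 0.23.
P(E) = 0.949·0.126 + 0.23·0.874 = 0.11957 + 0.20102 = 0.32059.
By Bayes' theorem, P(H|E) = 0.11957 / 0.32059 = 0.3730.

P(H | E) ≈ 0.3730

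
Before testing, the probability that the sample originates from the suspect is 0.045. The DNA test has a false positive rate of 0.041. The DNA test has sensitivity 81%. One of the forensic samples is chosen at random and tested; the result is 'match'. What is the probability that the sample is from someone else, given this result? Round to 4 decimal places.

Write H for 'the sample originates from the suspect'. Prior odds H:¬H = 0.045/0.955 = 0.047120. For the 'match' outcome, the likelihood ratio is 0.81/0.041 = 19.756.
Posterior odds = 0.047120 × 19.756 = 0.93092, so P(H|E) = 0.93092/(1+0.93092) = 0.4821. Then P(¬H|E) = 1 − 0.4821 = 0.5179.

P(¬H | E) ≈ 0.5179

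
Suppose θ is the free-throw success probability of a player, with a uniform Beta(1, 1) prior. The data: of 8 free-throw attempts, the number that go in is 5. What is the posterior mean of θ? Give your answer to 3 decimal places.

Posterior mean ≈ 0.600

The binomial likelihood is conjugate to the Beta prior: with 5 successes and 3 failures, the posterior is Beta(1+5, 1+3) = Beta(6, 4).
Posterior mean = α/(α+β) = 6/10 = 0.600.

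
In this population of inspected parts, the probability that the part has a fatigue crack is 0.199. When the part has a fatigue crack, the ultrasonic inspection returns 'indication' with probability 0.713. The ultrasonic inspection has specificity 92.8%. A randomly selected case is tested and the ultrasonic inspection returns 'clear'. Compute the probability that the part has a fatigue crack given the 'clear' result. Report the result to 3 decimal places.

Let H be the event that the part has a fatigue crack. P(H) = 0.199, so P(¬H) = 0.801. With E the 'clear' result, P(E|H) = 0.287 and P(E|¬H) = 0.928.
P(E) = 0.287·0.199 + 0.928·0.801 = 0.057113 + 0.74333 = 0.80044.
By Bayes' theorem, P(H|E) = 0.057113 / 0.80044 = 0.071.

P(H | E) ≈ 0.071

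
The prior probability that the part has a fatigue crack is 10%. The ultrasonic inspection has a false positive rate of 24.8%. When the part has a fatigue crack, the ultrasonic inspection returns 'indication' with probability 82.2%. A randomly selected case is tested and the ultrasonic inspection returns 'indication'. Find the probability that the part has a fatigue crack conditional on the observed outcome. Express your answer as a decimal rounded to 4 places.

Let H be the event that the part has a fatigue crack. P(H) = 0.1, so P(¬H) = 0.9. With E the 'indication' result, P(E|H) = 0.822 and P(E|¬H) = 0.248.
P(E) = 0.822·0.1 + 0.248·0.9 = 0.082200 + 0.22320 = 0.30540.
By Bayes' theorem, P(H|E) = 0.082200 / 0.30540 = 0.2692.

P(H | E) ≈ 0.2692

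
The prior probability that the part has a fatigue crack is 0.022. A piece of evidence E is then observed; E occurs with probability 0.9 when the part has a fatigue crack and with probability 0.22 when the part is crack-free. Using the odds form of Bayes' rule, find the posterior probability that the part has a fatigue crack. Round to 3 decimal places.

Posterior probability ≈ 0.084

Prior odds = 0.022/(1−0.022) = 0.022495.
Likelihood ratio for E = 0.9/0.22 = 4.0909.
Posterior odds = prior odds × LR = 0.092025.
Posterior probability = odds/(1+odds) = 0.092025/1.0920 = 0.084.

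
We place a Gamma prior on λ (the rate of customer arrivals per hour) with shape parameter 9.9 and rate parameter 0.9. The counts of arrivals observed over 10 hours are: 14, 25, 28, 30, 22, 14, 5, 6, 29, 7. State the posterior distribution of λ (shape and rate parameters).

The Poisson likelihood adds the total count to the shape and the number of exposure periods to the rate. Here ∑xᵢ = 180 and n = 10, so shape 9.9→189.9 and rate 0.9→10.9.

Posterior: Gamma(shape=189.9, rate=10.9)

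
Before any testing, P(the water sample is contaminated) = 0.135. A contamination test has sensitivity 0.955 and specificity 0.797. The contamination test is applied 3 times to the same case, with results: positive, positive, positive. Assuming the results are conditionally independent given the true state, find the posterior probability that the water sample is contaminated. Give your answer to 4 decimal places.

Let H be the event that the water sample is contaminated; start with P(H) = 0.135. P('positive'|H) = 0.955, P('positive'|¬H) = 0.203.
Update on result 1 ('positive'): P(H) ← 0.955·0.1350 / (0.955·0.1350 + 0.203·0.8650) = 0.12893/0.30452 = 0.4234.
Update on result 2 ('positive'): P(H) ← 0.955·0.4234 / (0.955·0.4234 + 0.203·0.5766) = 0.40432/0.52138 = 0.7755.
Update on result 3 ('positive'): P(H) ← 0.955·0.7755 / (0.955·0.7755 + 0.203·0.2245) = 0.74059/0.78617 = 0.9420.

Posterior P(H) ≈ 0.9420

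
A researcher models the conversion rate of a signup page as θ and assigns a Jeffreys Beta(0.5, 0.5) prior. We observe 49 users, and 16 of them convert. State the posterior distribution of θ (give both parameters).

The binomial likelihood is conjugate to the Beta prior: with 16 successes and 33 failures, the posterior is Beta(0.5+16, 0.5+33) = Beta(16.5, 33.5).

Posterior: Beta(16.5, 33.5)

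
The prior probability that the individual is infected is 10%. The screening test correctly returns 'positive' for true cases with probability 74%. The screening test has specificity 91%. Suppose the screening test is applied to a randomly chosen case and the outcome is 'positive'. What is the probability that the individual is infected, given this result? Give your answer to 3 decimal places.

Let H be the event that the individual is infected. P(H) = 0.1, so P(¬H) = 0.9. With E the 'positive' result, P(E|H) = 0.74 and P(E|¬H) = 0.09.
P(E) = 0.74·0.1 + 0.09·0.9 = 0.074000 + 0.081000 = 0.15500.
By Bayes' theorem, P(H|E) = 0.074000 / 0.15500 = 0.477.

P(H | E) ≈ 0.477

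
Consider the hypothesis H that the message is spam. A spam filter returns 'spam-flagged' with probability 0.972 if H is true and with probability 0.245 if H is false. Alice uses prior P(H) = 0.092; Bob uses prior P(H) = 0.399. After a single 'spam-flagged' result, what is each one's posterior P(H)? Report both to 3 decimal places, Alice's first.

Alice: 0.287; Bob: 0.725

P('+'|H) = 0.972, P('+'|¬H) = 0.245.
Alice: numerator 0.972·0.092 = 0.089424; evidence = 0.089424+0.245·0.908 = 0.31188; posterior = 0.287.
Bob: numerator 0.972·0.399 = 0.38783; evidence = 0.38783+0.245·0.601 = 0.53507; posterior = 0.725.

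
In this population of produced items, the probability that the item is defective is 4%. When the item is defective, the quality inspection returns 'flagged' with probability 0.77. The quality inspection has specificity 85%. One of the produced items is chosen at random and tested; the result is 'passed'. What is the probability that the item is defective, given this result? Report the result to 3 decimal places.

P(H | E) ≈ 0.011

Let H be the event that the item is defective. P(H) = 0.04, so P(¬H) = 0.96. With E the 'passed' result, P(E|H) = 0.23 and P(E|¬H) = 0.85.
P(E) = 0.23·0.04 + 0.85·0.96 = 0.0092000 + 0.81600 = 0.82520.
By Bayes' theorem, P(H|E) = 0.0092000 / 0.82520 = 0.011.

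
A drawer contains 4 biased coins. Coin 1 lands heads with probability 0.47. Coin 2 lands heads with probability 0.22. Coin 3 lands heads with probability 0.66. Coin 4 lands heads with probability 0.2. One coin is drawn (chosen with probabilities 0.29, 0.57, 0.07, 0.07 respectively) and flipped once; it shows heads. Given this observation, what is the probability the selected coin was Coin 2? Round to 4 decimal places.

P(heads|C1) = 0.47; P(heads|C2) = 0.22; P(heads|C3) = 0.66; P(heads|C4) = 0.2.
Prior × likelihood for each source: 0.29·0.47=0.1363, 0.57·0.22=0.1254, 0.07·0.66=0.04620, 0.07·0.2=0.01400. Summing gives P(heads) = 0.32190.
P(Coin 2 | heads) = 0.1254 / 0.32190 = 0.3896.

Posterior probability ≈ 0.3896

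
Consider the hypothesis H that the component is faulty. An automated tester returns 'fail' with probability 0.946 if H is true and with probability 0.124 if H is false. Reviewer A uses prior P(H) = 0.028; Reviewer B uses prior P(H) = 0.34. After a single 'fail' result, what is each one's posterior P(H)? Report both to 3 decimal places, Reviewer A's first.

P('+'|H) = 0.946, P('+'|¬H) = 0.124.
Reviewer A: numerator 0.946·0.028 = 0.026488; evidence = 0.026488+0.124·0.972 = 0.14702; posterior = 0.180.
Reviewer B: numerator 0.946·0.34 = 0.32164; evidence = 0.32164+0.124·0.66 = 0.40348; posterior = 0.797.

Reviewer A: 0.180; Reviewer B: 0.797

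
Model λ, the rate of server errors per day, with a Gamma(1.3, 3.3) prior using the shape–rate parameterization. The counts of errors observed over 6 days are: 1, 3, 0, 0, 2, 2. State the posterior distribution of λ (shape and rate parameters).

The Poisson likelihood adds the total count to the shape and the number of exposure periods to the rate. Here ∑xᵢ = 8 and n = 6, so shape 1.3→9.3 and rate 3.3→9.3.

Posterior: Gamma(shape=9.3, rate=9.3)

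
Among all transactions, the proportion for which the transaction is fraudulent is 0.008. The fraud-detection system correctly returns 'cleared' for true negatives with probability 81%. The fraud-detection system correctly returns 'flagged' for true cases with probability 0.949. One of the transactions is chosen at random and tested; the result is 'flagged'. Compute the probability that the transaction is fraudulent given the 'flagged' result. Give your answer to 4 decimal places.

P(H | E) ≈ 0.0387

Let H be the event that the transaction is fraudulent. P(H) = 0.008, so P(¬H) = 0.992. With E the 'flagged' result, P(E|H) = 0.949 and P(E|¬H) = 0.19.
P(E) = 0.949·0.008 + 0.19·0.992 = 0.0075920 + 0.18848 = 0.19607.
By Bayes' theorem, P(H|E) = 0.0075920 / 0.19607 = 0.0387.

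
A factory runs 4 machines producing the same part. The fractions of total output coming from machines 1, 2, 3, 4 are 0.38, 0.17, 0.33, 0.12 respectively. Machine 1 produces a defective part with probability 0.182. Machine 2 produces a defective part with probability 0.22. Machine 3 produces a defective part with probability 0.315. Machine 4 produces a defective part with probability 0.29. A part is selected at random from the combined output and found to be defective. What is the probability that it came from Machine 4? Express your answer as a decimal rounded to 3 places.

Tabulate prior·likelihood by source: [1] prior 0.38, lik 0.182, product 0.06916; [2] prior 0.17, lik 0.22, product 0.03740; [3] prior 0.33, lik 0.315, product 0.1040; [4] prior 0.12, lik 0.29, product 0.03480.
Normalizing constant = 0.24531; the posterior for Machine 4 is its product over the sum, 0.03480/0.24531 = 0.142.

Posterior probability ≈ 0.142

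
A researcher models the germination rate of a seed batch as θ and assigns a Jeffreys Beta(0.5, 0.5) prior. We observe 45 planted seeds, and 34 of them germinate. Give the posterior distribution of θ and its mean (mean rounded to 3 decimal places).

The binomial likelihood is conjugate to the Beta prior: with 34 successes and 11 failures, the posterior is Beta(0.5+34, 0.5+11) = Beta(34.5, 11.5).
E[θ | data] = 34.5/(34.5+11.5) = 0.750.

Posterior: Beta(34.5, 11.5); mean ≈ 0.750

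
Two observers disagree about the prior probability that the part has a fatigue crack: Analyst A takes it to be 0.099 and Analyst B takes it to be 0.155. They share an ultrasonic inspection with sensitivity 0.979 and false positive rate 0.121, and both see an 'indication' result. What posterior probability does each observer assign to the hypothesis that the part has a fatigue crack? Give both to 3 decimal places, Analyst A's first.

P('+'|H) = 0.979, P('+'|¬H) = 0.121.
Analyst A: numerator 0.979·0.099 = 0.096921; evidence = 0.096921+0.121·0.901 = 0.20594; posterior = 0.471.
Analyst B: numerator 0.979·0.155 = 0.15174; evidence = 0.15174+0.121·0.845 = 0.25399; posterior = 0.597.

Analyst A: 0.471; Analyst B: 0.597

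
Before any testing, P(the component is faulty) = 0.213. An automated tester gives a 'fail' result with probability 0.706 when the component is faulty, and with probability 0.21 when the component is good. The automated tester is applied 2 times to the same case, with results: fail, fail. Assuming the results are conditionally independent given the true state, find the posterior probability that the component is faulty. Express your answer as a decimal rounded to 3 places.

With H the event that the component is faulty, the joint likelihood of the observed sequence is P(data|H) = 0.706·0.706 = 0.49844 and P(data|¬H) = 0.21·0.21 = 0.044100.
Bayes: P(H|data) = 0.213·0.49844 / (0.213·0.49844 + 0.787·0.044100) = 0.10617/0.14087 = 0.7536.

Posterior P(H) ≈ 0.754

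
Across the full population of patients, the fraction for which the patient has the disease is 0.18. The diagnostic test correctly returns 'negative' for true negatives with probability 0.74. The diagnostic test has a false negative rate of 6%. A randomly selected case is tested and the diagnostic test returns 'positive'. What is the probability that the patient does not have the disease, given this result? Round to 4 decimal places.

P(¬H | E) ≈ 0.5575

Write H for 'the patient has the disease'. Prior odds H:¬H = 0.18/0.82 = 0.21951. For the 'positive' outcome, the likelihood ratio is 0.94/0.26 = 3.6154.
Posterior odds = 0.21951 × 3.6154 = 0.79362, so P(H|E) = 0.79362/(1+0.79362) = 0.4425. Then P(¬H|E) = 1 − 0.4425 = 0.5575.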